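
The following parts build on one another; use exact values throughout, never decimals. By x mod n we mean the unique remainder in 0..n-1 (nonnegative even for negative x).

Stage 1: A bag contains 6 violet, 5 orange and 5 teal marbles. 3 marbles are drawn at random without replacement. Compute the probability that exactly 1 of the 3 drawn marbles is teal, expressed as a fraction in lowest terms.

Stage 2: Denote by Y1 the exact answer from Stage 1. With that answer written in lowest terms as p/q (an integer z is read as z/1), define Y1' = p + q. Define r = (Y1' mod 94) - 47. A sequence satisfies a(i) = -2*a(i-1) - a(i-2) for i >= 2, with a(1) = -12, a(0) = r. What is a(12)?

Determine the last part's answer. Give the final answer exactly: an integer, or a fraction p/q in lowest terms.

-142

Stage 1: total draws C(16,3) = 560; favorable C(5,1)*C(11,2) = 275; P = 55/112; answer 55/112
Stage 2: Y1 = 55/112; threaded value p + q = 167; r = 26; a(2) = -2*(-12) - 1*(26) = -2; iterating: a(2)=-2, a(3)=16, a(4)=-30, a(5)=44, a(6)=-58, a(7)=72, a(8)=-86, a(9)=100, a(10)=-114, a(11)=128, a(12)=-142; answer -142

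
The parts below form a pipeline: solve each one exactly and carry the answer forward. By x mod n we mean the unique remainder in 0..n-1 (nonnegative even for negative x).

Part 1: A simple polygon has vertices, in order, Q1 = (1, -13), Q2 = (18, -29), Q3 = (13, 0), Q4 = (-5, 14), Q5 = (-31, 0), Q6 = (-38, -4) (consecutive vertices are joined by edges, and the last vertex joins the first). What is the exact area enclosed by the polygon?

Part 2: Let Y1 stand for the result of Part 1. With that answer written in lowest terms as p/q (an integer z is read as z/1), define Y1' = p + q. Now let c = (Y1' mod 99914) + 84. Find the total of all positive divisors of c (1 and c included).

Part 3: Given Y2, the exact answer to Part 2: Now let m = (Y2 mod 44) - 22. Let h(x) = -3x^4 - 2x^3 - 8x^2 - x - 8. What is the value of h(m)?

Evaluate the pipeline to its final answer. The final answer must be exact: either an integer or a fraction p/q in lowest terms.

Part 1: cross terms: (1*-29 - 18*-13)=205, (18*0 - 13*-29)=377, (13*14 - -5*0)=182, (-5*0 - -31*14)=434, (-31*-4 - -38*0)=124, (-38*-13 - 1*-4)=498; twice the area = |1820| = 1820; area = 910; answer 910
Part 2: Y1 = 910; threaded value p + q = 911; c = 995; 995 = 5 * 199; sigma = (1 + 5) * (1 + 199) = 6 * 200 = 1200; answer 1200
Part 3: Y2 = 1200; m = -10; -3*(-10)^4 - 2*(-10)^3 - 8*(-10)^2 - 1*(-10)^1 - 8 = (-30000) + (2000) + (-800) + (10) + (-8) = -28798; answer -28798

-28798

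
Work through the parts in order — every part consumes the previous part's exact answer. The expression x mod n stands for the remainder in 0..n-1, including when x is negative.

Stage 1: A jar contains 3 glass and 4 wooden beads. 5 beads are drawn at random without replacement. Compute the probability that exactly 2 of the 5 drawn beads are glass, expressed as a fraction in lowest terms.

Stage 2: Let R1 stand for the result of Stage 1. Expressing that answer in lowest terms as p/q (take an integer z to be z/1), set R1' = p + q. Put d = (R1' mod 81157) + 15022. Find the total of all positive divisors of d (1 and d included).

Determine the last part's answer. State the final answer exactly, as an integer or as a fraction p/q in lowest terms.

20048

Stage 1: total draws C(7,5) = 21; favorable C(3,2)*C(4,3) = 12; P = 4/7; answer 4/7
Stage 2: R1 = 4/7; threaded value p + q = 11; d = 15033; 15033 = 3 * 5011; sigma = (1 + 3) * (1 + 5011) = 4 * 5012 = 20048; answer 20048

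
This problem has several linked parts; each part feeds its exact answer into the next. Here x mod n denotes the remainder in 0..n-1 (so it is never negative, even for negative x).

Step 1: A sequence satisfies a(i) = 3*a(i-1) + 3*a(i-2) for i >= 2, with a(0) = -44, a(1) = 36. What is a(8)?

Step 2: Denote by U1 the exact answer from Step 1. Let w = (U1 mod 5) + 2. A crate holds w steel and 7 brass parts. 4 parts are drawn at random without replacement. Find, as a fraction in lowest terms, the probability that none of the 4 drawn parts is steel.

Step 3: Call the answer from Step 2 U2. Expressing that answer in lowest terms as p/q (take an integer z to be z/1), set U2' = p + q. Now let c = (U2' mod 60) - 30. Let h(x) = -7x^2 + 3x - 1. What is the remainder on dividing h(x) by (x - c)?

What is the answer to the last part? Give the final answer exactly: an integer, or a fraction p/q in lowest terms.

-3773

Step 1: a(2) = 3*(36) + 3*(-44) = -24; iterating: a(2)=-24, a(3)=36, a(4)=36, a(5)=216, a(6)=756, a(7)=2916, a(8)=11016; answer 11016
Step 2: U1 = 11016; w = 3; total draws C(10,4) = 210; favorable C(7,4) = 35; P = 1/6; answer 1/6
Step 3: U2 = 1/6; threaded value p + q = 7; c = -23; remainder = value at the root: -7*(-23)^2 + 3*(-23)^1 - 1 = (-3703) + (-69) + (-1) = -3773; answer -3773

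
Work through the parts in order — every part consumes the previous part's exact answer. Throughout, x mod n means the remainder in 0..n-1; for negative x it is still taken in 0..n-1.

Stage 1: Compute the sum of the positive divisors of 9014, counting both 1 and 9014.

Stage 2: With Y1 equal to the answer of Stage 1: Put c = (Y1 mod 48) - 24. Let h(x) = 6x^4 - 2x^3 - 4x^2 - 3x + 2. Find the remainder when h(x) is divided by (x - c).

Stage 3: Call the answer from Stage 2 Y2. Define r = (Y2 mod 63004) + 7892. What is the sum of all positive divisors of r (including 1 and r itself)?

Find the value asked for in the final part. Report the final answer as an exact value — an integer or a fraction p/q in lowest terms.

Stage 1: 9014 = 2 * 4507; sigma = (1 + 2) * (1 + 4507) = 3 * 4508 = 13524; answer 13524
Stage 2: Y1 = 13524; c = 12; remainder = value at the root: 6*(12)^4 - 2*(12)^3 - 4*(12)^2 - 3*(12)^1 + 2 = (124416) + (-3456) + (-576) + (-36) + (2) = 120350; answer 120350
Stage 3: Y2 = 120350; r = 65238; 65238 = 2 * 3 * 83 * 131; sigma = (1 + 2) * (1 + 3) * (1 + 83) * (1 + 131) = 3 * 4 * 84 * 132 = 133056; answer 133056

133056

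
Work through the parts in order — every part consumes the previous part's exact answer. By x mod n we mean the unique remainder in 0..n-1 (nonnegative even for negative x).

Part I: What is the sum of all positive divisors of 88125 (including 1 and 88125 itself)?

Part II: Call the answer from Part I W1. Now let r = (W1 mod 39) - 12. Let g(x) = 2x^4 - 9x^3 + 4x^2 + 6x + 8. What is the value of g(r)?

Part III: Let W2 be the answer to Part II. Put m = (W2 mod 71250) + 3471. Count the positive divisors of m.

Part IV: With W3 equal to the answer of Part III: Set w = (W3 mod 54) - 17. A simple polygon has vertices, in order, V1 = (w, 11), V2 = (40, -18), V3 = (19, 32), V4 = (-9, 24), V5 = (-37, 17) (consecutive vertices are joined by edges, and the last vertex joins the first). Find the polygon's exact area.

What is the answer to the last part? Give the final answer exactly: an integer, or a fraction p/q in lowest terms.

2709/2

Part I: 88125 = 3 * 5^4 * 47; sigma = (1 + 3) * (1 + 5 + 25 + 125 + 625) * (1 + 47) = 4 * 781 * 48 = 149952; answer 149952
Part II: W1 = 149952; r = 24; 2*(24)^4 - 9*(24)^3 + 4*(24)^2 + 6*(24)^1 + 8 = (663552) + (-124416) + (2304) + (144) + (8) = 541592; answer 541592
Part III: W2 = 541592; m = 46313; 46313 = 29 * 1597; number of divisors = (1+1) * (1+1) = 4; answer 4
Part IV: W3 = 4; w = -13; cross terms: (-13*-18 - 40*11)=-206, (40*32 - 19*-18)=1622, (19*24 - -9*32)=744, (-9*17 - -37*24)=735, (-37*11 - -13*17)=-186; twice the area = |2709| = 2709; area = 2709/2; answer 2709/2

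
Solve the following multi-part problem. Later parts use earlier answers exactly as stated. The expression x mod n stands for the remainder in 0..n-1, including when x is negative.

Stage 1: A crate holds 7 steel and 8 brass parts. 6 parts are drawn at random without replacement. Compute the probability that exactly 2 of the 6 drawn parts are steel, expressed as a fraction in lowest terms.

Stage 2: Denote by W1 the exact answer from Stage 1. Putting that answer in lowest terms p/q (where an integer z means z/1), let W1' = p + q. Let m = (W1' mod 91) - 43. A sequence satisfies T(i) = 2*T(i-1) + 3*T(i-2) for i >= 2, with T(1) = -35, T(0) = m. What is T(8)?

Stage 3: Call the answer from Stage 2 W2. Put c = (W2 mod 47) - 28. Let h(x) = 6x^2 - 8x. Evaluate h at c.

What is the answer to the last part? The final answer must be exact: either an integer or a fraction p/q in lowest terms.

Stage 1: total draws C(15,6) = 5005; favorable C(7,2)*C(8,4) = 1470; P = 42/143; answer 42/143
Stage 2: W1 = 42/143; threaded value p + q = 185; m = -40; T(2) = 2*(-35) + 3*(-40) = -190; iterating: T(2)=-190, T(3)=-485, T(4)=-1540, T(5)=-4535, T(6)=-13690, T(7)=-40985, T(8)=-123040; answer -123040
Stage 3: W2 = -123040; c = -22; 6*(-22)^2 - 8*(-22)^1 = (2904) + (176) = 3080; answer 3080

3080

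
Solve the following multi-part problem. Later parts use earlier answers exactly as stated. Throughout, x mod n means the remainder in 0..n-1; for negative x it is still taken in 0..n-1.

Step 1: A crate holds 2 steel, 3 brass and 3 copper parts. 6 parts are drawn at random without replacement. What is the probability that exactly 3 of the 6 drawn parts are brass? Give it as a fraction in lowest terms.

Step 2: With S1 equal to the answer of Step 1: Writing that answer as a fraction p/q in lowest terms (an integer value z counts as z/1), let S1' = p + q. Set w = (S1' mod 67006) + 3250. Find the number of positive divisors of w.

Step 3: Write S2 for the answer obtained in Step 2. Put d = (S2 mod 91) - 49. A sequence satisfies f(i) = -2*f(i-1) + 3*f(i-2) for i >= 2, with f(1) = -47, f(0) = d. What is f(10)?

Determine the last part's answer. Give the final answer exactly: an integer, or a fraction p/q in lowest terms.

29479

Step 1: total draws C(8,6) = 28; favorable C(3,3)*C(5,3) = 10; P = 5/14; answer 5/14
Step 2: S1 = 5/14; threaded value p + q = 19; w = 3269; 3269 = 7 * 467; number of divisors = (1+1) * (1+1) = 4; answer 4
Step 3: S2 = 4; d = -45; f(2) = -2*(-47) + 3*(-45) = -41; iterating: f(2)=-41, f(3)=-59, f(4)=-5, f(5)=-167, f(6)=319, f(7)=-1139, f(8)=3235, f(9)=-9887, f(10)=29479; answer 29479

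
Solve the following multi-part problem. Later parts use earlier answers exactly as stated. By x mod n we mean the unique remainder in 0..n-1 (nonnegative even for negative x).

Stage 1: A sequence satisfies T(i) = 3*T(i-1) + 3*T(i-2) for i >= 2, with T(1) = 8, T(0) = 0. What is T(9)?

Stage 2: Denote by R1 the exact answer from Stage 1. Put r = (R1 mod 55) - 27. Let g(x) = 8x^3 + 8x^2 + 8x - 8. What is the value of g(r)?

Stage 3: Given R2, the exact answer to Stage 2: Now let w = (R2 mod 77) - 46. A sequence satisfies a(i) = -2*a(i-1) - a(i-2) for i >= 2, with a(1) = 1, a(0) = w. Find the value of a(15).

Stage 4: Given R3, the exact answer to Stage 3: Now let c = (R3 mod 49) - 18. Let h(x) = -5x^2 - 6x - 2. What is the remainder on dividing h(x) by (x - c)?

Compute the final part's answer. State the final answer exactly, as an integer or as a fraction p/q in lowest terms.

Stage 1: T(2) = 3*(8) + 3*(0) = 24; iterating: T(2)=24, T(3)=96, T(4)=360, T(5)=1368, T(6)=5184, T(7)=19656, T(8)=74520, T(9)=282528; answer 282528
Stage 2: R1 = 282528; r = 21; 8*(21)^3 + 8*(21)^2 + 8*(21)^1 - 8 = (74088) + (3528) + (168) + (-8) = 77776; answer 77776
Stage 3: R2 = 77776; w = -40; a(2) = -2*(1) - 1*(-40) = 38; iterating: a(2)=38, a(3)=-77, a(4)=116, a(5)=-155, a(6)=194, a(7)=-233, a(8)=272, a(9)=-311, a(10)=350, a(11)=-389, a(12)=428, a(13)=-467, a(14)=506, a(15)=-545; answer -545
Stage 4: R3 = -545; c = 25; remainder = value at the root: -5*(25)^2 - 6*(25)^1 - 2 = (-3125) + (-150) + (-2) = -3277; answer -3277

-3277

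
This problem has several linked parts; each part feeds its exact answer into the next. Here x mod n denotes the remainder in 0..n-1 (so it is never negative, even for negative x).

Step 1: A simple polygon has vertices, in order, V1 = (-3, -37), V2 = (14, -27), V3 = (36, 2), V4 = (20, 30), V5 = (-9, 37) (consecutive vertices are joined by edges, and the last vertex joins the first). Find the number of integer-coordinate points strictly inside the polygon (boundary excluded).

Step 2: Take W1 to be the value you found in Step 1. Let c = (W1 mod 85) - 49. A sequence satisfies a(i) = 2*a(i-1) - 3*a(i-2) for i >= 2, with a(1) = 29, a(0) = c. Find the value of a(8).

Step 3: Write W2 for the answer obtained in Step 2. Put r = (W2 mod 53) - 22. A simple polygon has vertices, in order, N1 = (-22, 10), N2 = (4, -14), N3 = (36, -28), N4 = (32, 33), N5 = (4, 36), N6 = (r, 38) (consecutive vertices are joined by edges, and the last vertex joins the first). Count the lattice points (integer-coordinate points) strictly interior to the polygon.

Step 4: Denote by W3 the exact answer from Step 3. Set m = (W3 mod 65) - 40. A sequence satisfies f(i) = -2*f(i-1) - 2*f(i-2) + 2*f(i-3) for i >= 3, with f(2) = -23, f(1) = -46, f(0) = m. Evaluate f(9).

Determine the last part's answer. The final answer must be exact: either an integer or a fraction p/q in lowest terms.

-3512

Step 1: cross terms: (-3*-27 - 14*-37)=599, (14*2 - 36*-27)=1000, (36*30 - 20*2)=1040, (20*37 - -9*30)=1010, (-9*-37 - -3*37)=444; twice the area = |4093| = 4093; area = 4093/2; boundary points = 1 + 1 + 4 + 1 + 2 = 9; strictly interior points = area - boundary/2 + 1 = 2043; answer 2043
Step 2: W1 = 2043; c = -46; a(2) = 2*(29) - 3*(-46) = 196; iterating: a(2)=196, a(3)=305, a(4)=22, a(5)=-871, a(6)=-1808, a(7)=-1003, a(8)=3418; answer 3418
Step 3: W2 = 3418; r = 4; cross terms: (-22*-14 - 4*10)=268, (4*-28 - 36*-14)=392, (36*33 - 32*-28)=2084, (32*36 - 4*33)=1020, (4*38 - 4*36)=8, (4*10 - -22*38)=876; twice the area = |4648| = 4648; area = 2324; boundary points = 2 + 2 + 1 + 1 + 2 + 2 = 10; strictly interior points = area - boundary/2 + 1 = 2320; answer 2320
Step 4: W3 = 2320; m = 5; f(3) = -2*(-23) - 2*(-46) + 2*(5) = 148; iterating: f(3)=148, f(4)=-342, f(5)=342, f(6)=296, f(7)=-1960, f(8)=4012, f(9)=-3512; answer -3512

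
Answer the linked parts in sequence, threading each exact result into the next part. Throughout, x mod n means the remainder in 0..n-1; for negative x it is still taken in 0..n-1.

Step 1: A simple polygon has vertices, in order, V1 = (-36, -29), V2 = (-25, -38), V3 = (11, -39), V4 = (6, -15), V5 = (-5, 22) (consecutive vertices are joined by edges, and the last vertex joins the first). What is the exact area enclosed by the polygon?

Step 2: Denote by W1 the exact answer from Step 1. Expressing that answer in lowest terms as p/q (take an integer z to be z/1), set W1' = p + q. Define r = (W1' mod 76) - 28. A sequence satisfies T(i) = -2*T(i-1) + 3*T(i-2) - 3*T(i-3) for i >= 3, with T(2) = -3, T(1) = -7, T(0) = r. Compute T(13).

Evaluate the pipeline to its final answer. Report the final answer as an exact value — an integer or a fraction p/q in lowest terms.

Step 1: cross terms: (-36*-38 - -25*-29)=643, (-25*-39 - 11*-38)=1393, (11*-15 - 6*-39)=69, (6*22 - -5*-15)=57, (-5*-29 - -36*22)=937; twice the area = |3099| = 3099; area = 3099/2; answer 3099/2
Step 2: W1 = 3099/2; threaded value p + q = 3101; r = 33; T(3) = -2*(-3) + 3*(-7) - 3*(33) = -114; iterating: T(3)=-114, T(4)=240, T(5)=-813, T(6)=2688, T(7)=-8535, T(8)=27573, T(9)=-88815, T(10)=285954, T(11)=-921072, T(12)=2966451, T(13)=-9553980; answer -9553980

-9553980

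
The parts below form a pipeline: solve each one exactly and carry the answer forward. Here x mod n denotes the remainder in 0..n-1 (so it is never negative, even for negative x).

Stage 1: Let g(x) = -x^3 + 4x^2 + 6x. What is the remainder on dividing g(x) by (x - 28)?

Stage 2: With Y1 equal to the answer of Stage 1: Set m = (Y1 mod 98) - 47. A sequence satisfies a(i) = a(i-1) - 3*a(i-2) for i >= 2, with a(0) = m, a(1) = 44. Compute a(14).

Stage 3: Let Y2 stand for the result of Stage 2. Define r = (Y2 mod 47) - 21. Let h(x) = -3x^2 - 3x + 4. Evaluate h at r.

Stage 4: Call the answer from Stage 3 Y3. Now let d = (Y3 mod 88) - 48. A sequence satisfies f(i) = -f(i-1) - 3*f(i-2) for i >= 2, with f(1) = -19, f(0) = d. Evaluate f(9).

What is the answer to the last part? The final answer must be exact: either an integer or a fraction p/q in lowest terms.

986

Stage 1: remainder = value at the root: -1*(28)^3 + 4*(28)^2 + 6*(28)^1 = (-21952) + (3136) + (168) = -18648; answer -18648
Stage 2: Y1 = -18648; m = 23; a(2) = 1*(44) - 3*(23) = -25; iterating: a(2)=-25, a(3)=-157, a(4)=-82, a(5)=389, a(6)=635, a(7)=-532, a(8)=-2437, a(9)=-841, a(10)=6470, a(11)=8993, a(12)=-10417, a(13)=-37396, a(14)=-6145; answer -6145
Stage 3: Y2 = -6145; r = -9; -3*(-9)^2 - 3*(-9)^1 + 4 = (-243) + (27) + (4) = -212; answer -212
Stage 4: Y3 = -212; d = 4; f(2) = -1*(-19) - 3*(4) = 7; iterating: f(2)=7, f(3)=50, f(4)=-71, f(5)=-79, f(6)=292, f(7)=-55, f(8)=-821, f(9)=986; answer 986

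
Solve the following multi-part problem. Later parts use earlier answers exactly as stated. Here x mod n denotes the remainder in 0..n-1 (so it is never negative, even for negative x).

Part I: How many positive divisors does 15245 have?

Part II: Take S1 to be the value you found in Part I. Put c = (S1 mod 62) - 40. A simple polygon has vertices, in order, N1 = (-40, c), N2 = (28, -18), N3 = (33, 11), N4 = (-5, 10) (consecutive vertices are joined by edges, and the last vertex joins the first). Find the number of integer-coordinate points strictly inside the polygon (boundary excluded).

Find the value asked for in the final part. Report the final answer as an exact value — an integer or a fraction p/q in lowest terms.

Part I: 15245 = 5 * 3049; number of divisors = (1+1) * (1+1) = 4; answer 4
Part II: S1 = 4; c = -36; cross terms: (-40*-18 - 28*-36)=1728, (28*11 - 33*-18)=902, (33*10 - -5*11)=385, (-5*-36 - -40*10)=580; twice the area = |3595| = 3595; area = 3595/2; boundary points = 2 + 1 + 1 + 1 = 5; strictly interior points = area - boundary/2 + 1 = 1796; answer 1796

1796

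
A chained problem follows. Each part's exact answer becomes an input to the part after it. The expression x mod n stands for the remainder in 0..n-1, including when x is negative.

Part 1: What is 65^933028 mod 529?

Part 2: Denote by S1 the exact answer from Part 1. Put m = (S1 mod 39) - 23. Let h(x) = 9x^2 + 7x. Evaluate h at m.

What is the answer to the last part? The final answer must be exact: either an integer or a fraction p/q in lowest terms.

282

Part 1: squarings mod 529: 65^1=65, 65^2=522, 65^4=49, 65^8=285, 65^16=288, 65^32=420, 65^64=243, 65^128=330, 65^256=455, 65^512=186, 65^1024=211, 65^2048=85, 65^4096=348, 65^8192=492, 65^16384=311, 65^32768=443, 65^65536=519, 65^131072=100, 65^262144=478, 65^524288=485; 65^933028 = 65^4 * 65^32 * 65^128 * 65^1024 * 65^2048 * 65^4096 * 65^8192 * 65^131072 * 65^262144 * 65^524288 = 446 (mod 529); answer 446
Part 2: S1 = 446; m = -6; 9*(-6)^2 + 7*(-6)^1 = (324) + (-42) = 282; answer 282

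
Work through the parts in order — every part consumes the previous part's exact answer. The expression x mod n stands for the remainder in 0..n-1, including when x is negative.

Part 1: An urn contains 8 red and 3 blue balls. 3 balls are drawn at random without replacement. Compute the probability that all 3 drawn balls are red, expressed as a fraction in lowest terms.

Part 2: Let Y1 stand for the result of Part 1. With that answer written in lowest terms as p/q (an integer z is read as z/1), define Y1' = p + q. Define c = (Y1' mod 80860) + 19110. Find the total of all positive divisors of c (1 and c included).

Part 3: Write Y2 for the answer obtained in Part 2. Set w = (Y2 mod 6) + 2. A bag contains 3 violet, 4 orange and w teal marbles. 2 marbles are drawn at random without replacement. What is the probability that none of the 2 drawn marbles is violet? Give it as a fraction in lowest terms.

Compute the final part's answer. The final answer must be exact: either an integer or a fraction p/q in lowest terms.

5/12

Part 1: total draws C(11,3) = 165; favorable C(8,3) = 56; P = 56/165; answer 56/165
Part 2: Y1 = 56/165; threaded value p + q = 221; c = 19331; 19331 = 13 * 1487; sigma = (1 + 13) * (1 + 1487) = 14 * 1488 = 20832; answer 20832
Part 3: Y2 = 20832; w = 2; total draws C(9,2) = 36; favorable C(6,2) = 15; P = 5/12; answer 5/12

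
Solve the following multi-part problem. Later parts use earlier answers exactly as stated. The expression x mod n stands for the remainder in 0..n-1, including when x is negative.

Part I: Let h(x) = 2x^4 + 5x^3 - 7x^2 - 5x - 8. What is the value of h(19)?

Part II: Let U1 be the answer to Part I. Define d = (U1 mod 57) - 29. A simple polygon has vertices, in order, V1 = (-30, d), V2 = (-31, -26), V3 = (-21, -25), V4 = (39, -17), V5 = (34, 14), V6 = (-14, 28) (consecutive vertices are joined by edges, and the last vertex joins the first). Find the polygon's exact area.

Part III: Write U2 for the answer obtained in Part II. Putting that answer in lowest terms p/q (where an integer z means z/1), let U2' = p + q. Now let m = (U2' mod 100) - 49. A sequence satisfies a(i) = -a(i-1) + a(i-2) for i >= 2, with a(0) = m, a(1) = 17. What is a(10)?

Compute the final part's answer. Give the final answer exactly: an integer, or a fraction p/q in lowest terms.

Part I: 2*(19)^4 + 5*(19)^3 - 7*(19)^2 - 5*(19)^1 - 8 = (260642) + (34295) + (-2527) + (-95) + (-8) = 292307; answer 292307
Part II: U1 = 292307; d = -18; cross terms: (-30*-26 - -31*-18)=222, (-31*-25 - -21*-26)=229, (-21*-17 - 39*-25)=1332, (39*14 - 34*-17)=1124, (34*28 - -14*14)=1148, (-14*-18 - -30*28)=1092; twice the area = |5147| = 5147; area = 5147/2; answer 5147/2
Part III: U2 = 5147/2; threaded value p + q = 5149; m = 0; a(2) = -1*(17) + 1*(0) = -17; iterating: a(2)=-17, a(3)=34, a(4)=-51, a(5)=85, a(6)=-136, a(7)=221, a(8)=-357, a(9)=578, a(10)=-935; answer -935

-935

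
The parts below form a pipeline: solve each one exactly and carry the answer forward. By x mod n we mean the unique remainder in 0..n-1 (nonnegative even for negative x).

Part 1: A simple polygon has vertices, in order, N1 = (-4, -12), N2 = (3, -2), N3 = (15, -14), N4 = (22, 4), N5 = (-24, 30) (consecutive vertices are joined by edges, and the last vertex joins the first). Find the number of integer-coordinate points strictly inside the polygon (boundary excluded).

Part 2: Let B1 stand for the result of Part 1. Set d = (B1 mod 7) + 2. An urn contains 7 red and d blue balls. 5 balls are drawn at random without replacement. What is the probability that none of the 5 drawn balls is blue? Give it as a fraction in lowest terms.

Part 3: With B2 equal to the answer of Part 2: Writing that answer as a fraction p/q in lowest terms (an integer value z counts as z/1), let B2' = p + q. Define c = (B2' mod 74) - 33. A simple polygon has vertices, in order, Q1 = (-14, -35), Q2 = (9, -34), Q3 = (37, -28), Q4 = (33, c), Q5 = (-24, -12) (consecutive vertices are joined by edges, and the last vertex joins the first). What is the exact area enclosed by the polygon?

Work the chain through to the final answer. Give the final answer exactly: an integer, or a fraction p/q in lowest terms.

Part 1: cross terms: (-4*-2 - 3*-12)=44, (3*-14 - 15*-2)=-12, (15*4 - 22*-14)=368, (22*30 - -24*4)=756, (-24*-12 - -4*30)=408; twice the area = |1564| = 1564; area = 782; boundary points = 1 + 12 + 1 + 2 + 2 = 18; strictly interior points = area - boundary/2 + 1 = 774; answer 774
Part 2: B1 = 774; d = 6; total draws C(13,5) = 1287; favorable C(7,5) = 21; P = 7/429; answer 7/429
Part 3: B2 = 7/429; threaded value p + q = 436; c = 33; cross terms: (-14*-34 - 9*-35)=791, (9*-28 - 37*-34)=1006, (37*33 - 33*-28)=2145, (33*-12 - -24*33)=396, (-24*-35 - -14*-12)=672; twice the area = |5010| = 5010; area = 2505; answer 2505

2505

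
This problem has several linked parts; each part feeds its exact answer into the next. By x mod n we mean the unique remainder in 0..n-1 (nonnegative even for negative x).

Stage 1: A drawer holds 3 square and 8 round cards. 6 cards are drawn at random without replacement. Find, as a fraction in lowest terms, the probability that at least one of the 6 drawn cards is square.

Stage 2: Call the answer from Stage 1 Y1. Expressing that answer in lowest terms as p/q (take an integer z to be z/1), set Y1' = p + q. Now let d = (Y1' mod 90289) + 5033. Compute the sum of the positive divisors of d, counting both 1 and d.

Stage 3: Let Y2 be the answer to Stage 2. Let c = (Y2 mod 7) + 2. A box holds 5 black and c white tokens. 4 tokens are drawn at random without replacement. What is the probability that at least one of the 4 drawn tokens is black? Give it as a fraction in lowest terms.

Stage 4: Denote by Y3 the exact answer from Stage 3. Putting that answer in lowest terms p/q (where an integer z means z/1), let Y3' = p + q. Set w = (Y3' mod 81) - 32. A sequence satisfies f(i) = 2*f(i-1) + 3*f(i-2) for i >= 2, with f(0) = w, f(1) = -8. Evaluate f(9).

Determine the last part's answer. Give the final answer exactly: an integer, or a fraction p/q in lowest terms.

Stage 1: total draws C(11,6) = 462; complement C(8,6) = 28; favorable 462 - 28 = 434; P = 31/33; answer 31/33
Stage 2: Y1 = 31/33; threaded value p + q = 64; d = 5097; 5097 = 3 * 1699; sigma = (1 + 3) * (1 + 1699) = 4 * 1700 = 6800; answer 6800
Stage 3: Y2 = 6800; c = 5; total draws C(10,4) = 210; complement C(5,4) = 5; favorable 210 - 5 = 205; P = 41/42; answer 41/42
Stage 4: Y3 = 41/42; threaded value p + q = 83; w = -30; f(2) = 2*(-8) + 3*(-30) = -106; iterating: f(2)=-106, f(3)=-236, f(4)=-790, f(5)=-2288, f(6)=-6946, f(7)=-20756, f(8)=-62350, f(9)=-186968; answer -186968

-186968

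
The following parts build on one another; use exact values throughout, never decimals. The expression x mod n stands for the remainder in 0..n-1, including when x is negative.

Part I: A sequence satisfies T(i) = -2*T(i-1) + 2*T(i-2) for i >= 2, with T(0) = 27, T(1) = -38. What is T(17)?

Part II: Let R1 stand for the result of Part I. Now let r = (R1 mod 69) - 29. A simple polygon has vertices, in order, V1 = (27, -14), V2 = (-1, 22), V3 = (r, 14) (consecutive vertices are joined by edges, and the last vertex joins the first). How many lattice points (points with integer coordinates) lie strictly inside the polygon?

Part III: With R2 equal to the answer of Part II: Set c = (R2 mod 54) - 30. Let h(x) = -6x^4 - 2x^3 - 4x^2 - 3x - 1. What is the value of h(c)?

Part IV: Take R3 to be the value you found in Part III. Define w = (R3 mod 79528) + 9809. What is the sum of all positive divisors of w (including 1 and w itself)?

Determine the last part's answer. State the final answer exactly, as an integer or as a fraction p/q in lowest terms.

74028

Part I: T(2) = -2*(-38) + 2*(27) = 130; iterating: T(2)=130, T(3)=-336, T(4)=932, T(5)=-2536, T(6)=6936, T(7)=-18944, T(8)=51760, T(9)=-141408, T(10)=386336, T(11)=-1055488, T(12)=2883648, T(13)=-7878272, T(14)=21523840, T(15)=-58804224, T(16)=160656128, T(17)=-438920704; answer -438920704
Part II: R1 = -438920704; r = -3; cross terms: (27*22 - -1*-14)=580, (-1*14 - -3*22)=52, (-3*-14 - 27*14)=-336; twice the area = |296| = 296; area = 148; boundary points = 4 + 2 + 2 = 8; strictly interior points = area - boundary/2 + 1 = 145; answer 145
Part III: R2 = 145; c = 7; -6*(7)^4 - 2*(7)^3 - 4*(7)^2 - 3*(7)^1 - 1 = (-14406) + (-686) + (-196) + (-21) + (-1) = -15310; answer -15310
Part IV: R3 = -15310; w = 74027; 74027 is prime, so its only divisors are 1 and 74027; sigma = 1 + 74027 = 74028; answer 74028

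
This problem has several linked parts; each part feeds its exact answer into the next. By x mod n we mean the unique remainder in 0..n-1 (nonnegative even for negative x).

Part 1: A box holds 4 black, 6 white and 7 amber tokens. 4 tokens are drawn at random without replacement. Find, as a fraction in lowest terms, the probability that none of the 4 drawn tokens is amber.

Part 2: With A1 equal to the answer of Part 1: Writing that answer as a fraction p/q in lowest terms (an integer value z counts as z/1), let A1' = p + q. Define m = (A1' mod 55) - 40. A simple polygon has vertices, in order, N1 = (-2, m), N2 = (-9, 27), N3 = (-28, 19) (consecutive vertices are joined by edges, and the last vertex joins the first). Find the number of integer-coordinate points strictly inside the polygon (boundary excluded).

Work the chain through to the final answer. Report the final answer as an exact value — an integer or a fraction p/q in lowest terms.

Part 1: total draws C(17,4) = 2380; favorable C(10,4) = 210; P = 3/34; answer 3/34
Part 2: A1 = 3/34; threaded value p + q = 37; m = -3; cross terms: (-2*27 - -9*-3)=-81, (-9*19 - -28*27)=585, (-28*-3 - -2*19)=122; twice the area = |626| = 626; area = 313; boundary points = 1 + 1 + 2 = 4; strictly interior points = area - boundary/2 + 1 = 312; answer 312

312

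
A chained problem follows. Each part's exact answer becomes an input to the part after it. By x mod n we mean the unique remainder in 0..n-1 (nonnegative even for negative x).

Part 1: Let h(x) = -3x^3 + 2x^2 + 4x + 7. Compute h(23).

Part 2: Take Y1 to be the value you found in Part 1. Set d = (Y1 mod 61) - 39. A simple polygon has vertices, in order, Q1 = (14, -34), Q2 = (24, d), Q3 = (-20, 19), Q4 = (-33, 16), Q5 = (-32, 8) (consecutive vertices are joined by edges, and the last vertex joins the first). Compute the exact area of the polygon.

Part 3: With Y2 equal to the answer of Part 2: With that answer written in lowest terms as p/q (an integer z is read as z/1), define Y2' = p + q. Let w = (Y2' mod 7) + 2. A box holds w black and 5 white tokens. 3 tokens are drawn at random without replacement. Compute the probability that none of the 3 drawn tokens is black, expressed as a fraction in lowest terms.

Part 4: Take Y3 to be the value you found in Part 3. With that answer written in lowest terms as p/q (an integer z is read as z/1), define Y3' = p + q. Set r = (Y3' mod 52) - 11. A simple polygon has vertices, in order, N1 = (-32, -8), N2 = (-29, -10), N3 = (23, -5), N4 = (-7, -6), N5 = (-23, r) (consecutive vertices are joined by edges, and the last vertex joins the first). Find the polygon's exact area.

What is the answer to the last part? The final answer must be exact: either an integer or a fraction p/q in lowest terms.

443

Part 1: -3*(23)^3 + 2*(23)^2 + 4*(23)^1 + 7 = (-36501) + (1058) + (92) + (7) = -35344; answer -35344
Part 2: Y1 = -35344; d = -3; cross terms: (14*-3 - 24*-34)=774, (24*19 - -20*-3)=396, (-20*16 - -33*19)=307, (-33*8 - -32*16)=248, (-32*-34 - 14*8)=976; twice the area = |2701| = 2701; area = 2701/2; answer 2701/2
Part 3: Y2 = 2701/2; threaded value p + q = 2703; w = 3; total draws C(8,3) = 56; favorable C(5,3) = 10; P = 5/28; answer 5/28
Part 4: Y3 = 5/28; threaded value p + q = 33; r = 22; cross terms: (-32*-10 - -29*-8)=88, (-29*-5 - 23*-10)=375, (23*-6 - -7*-5)=-173, (-7*22 - -23*-6)=-292, (-23*-8 - -32*22)=888; twice the area = |886| = 886; area = 443; answer 443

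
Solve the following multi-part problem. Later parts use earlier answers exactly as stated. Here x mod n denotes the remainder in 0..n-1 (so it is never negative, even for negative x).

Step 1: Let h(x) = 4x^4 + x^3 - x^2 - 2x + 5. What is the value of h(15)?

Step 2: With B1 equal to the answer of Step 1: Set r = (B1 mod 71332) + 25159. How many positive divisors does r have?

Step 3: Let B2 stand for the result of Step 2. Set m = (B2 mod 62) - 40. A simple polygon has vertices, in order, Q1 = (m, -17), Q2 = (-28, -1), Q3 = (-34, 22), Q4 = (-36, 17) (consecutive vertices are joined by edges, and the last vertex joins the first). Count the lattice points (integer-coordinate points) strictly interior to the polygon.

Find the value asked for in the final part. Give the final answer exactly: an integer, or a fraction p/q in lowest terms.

Step 1: 4*(15)^4 + 1*(15)^3 - 1*(15)^2 - 2*(15)^1 + 5 = (202500) + (3375) + (-225) + (-30) + (5) = 205625; answer 205625
Step 2: B1 = 205625; r = 88120; 88120 = 2^3 * 5 * 2203; number of divisors = (3+1) * (1+1) * (1+1) = 16; answer 16
Step 3: B2 = 16; m = -24; cross terms: (-24*-1 - -28*-17)=-452, (-28*22 - -34*-1)=-650, (-34*17 - -36*22)=214, (-36*-17 - -24*17)=1020; twice the area = |132| = 132; area = 66; boundary points = 4 + 1 + 1 + 2 = 8; strictly interior points = area - boundary/2 + 1 = 63; answer 63

63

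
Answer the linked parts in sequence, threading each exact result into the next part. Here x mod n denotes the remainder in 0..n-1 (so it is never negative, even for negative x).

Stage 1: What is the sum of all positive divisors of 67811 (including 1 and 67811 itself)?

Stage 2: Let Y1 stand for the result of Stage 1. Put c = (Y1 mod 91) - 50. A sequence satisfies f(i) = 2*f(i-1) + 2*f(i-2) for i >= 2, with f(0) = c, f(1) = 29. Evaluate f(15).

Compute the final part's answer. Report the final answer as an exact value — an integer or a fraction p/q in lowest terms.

Stage 1: 67811 = 19 * 43 * 83; sigma = (1 + 19) * (1 + 43) * (1 + 83) = 20 * 44 * 84 = 73920; answer 73920
Stage 2: Y1 = 73920; c = -22; f(2) = 2*(29) + 2*(-22) = 14; iterating: f(2)=14, f(3)=86, f(4)=200, f(5)=572, f(6)=1544, f(7)=4232, f(8)=11552, f(9)=31568, f(10)=86240, f(11)=235616, f(12)=643712, f(13)=1758656, f(14)=4804736, f(15)=13126784; answer 13126784

13126784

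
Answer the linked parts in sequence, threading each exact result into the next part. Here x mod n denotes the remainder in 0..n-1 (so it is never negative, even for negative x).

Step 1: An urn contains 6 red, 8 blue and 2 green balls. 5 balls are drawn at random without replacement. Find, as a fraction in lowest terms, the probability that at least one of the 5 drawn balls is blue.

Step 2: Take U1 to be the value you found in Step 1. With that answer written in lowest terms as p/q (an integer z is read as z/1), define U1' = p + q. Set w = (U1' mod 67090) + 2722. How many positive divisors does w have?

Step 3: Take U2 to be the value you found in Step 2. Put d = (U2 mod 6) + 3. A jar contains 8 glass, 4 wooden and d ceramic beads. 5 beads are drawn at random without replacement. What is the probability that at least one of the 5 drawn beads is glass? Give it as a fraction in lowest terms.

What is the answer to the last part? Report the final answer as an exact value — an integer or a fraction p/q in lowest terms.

Step 1: total draws C(16,5) = 4368; complement C(8,5) = 56; favorable 4368 - 56 = 4312; P = 77/78; answer 77/78
Step 2: U1 = 77/78; threaded value p + q = 155; w = 2877; 2877 = 3 * 7 * 137; number of divisors = (1+1) * (1+1) * (1+1) = 8; answer 8
Step 3: U2 = 8; d = 5; total draws C(17,5) = 6188; complement C(9,5) = 126; favorable 6188 - 126 = 6062; P = 433/442; answer 433/442

433/442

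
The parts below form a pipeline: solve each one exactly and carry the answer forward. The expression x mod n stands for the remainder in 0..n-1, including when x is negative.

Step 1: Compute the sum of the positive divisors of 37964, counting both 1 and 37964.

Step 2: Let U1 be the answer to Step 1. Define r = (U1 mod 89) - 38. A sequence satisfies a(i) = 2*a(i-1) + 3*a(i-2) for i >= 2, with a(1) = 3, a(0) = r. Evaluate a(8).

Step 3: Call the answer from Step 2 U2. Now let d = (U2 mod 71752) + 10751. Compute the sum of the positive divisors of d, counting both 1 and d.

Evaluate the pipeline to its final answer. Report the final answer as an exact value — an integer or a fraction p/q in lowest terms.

Step 1: 37964 = 2^2 * 9491; sigma = (1 + 2 + 4) * (1 + 9491) = 7 * 9492 = 66444; answer 66444
Step 2: U1 = 66444; r = 12; a(2) = 2*(3) + 3*(12) = 42; iterating: a(2)=42, a(3)=93, a(4)=312, a(5)=903, a(6)=2742, a(7)=8193, a(8)=24612; answer 24612
Step 3: U2 = 24612; d = 35363; 35363 is prime, so its only divisors are 1 and 35363; sigma = 1 + 35363 = 35364; answer 35364

35364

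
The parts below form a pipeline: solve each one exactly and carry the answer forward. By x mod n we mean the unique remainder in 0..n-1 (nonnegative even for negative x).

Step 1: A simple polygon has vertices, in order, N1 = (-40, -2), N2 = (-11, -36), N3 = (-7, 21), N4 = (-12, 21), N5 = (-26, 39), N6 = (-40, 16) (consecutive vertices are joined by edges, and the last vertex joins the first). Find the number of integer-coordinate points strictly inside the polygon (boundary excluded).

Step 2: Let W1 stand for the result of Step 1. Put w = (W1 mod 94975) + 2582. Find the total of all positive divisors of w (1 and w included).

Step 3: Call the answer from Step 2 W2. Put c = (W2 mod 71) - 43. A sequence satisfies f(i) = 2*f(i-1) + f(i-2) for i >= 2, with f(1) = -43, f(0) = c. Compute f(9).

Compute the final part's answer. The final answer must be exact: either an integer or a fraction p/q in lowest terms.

-31747

Step 1: cross terms: (-40*-36 - -11*-2)=1418, (-11*21 - -7*-36)=-483, (-7*21 - -12*21)=105, (-12*39 - -26*21)=78, (-26*16 - -40*39)=1144, (-40*-2 - -40*16)=720; twice the area = |2982| = 2982; area = 1491; boundary points = 1 + 1 + 5 + 2 + 1 + 18 = 28; strictly interior points = area - boundary/2 + 1 = 1478; answer 1478
Step 2: W1 = 1478; w = 4060; 4060 = 2^2 * 5 * 7 * 29; sigma = (1 + 2 + 4) * (1 + 5) * (1 + 7) * (1 + 29) = 7 * 6 * 8 * 30 = 10080; answer 10080
Step 3: W2 = 10080; c = 26; f(2) = 2*(-43) + 1*(26) = -60; iterating: f(2)=-60, f(3)=-163, f(4)=-386, f(5)=-935, f(6)=-2256, f(7)=-5447, f(8)=-13150, f(9)=-31747; answer -31747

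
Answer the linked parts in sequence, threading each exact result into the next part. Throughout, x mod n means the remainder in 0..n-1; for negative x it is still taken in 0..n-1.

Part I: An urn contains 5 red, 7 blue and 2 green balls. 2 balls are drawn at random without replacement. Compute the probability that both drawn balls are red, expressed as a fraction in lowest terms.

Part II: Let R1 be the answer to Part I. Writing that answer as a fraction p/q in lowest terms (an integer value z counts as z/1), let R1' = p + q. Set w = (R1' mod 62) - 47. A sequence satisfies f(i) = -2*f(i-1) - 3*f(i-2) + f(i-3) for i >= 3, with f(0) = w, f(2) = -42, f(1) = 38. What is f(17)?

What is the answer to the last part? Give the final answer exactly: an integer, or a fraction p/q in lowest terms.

Part I: total draws C(14,2) = 91; favorable C(5,2) = 10; P = 10/91; answer 10/91
Part II: R1 = 10/91; threaded value p + q = 101; w = -8; f(3) = -2*(-42) - 3*(38) + 1*(-8) = -38; iterating: f(3)=-38, f(4)=240, f(5)=-408, f(6)=58, f(7)=1348, f(8)=-3278, f(9)=2570, f(10)=6042, f(11)=-23072, f(12)=30588, f(13)=14082, f(14)=-143000, f(15)=274342, f(16)=-105602, f(17)=-754822; answer -754822

-754822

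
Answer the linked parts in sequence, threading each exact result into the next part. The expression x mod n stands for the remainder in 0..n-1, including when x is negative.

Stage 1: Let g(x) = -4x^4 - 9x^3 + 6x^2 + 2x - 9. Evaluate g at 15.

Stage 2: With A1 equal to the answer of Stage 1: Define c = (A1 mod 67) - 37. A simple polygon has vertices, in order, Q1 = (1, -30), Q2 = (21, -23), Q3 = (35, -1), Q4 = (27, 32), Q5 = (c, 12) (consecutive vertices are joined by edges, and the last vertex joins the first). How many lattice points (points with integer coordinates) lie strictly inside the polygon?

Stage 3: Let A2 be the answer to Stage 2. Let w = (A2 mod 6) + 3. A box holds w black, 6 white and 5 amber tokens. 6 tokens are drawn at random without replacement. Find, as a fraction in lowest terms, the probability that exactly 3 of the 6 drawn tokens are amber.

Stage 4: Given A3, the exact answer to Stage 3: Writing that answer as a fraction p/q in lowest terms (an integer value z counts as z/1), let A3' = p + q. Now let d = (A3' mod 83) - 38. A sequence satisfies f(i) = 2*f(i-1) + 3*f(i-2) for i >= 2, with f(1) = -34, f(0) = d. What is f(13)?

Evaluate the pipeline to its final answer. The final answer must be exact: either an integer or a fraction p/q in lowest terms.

-21921934

Stage 1: -4*(15)^4 - 9*(15)^3 + 6*(15)^2 + 2*(15)^1 - 9 = (-202500) + (-30375) + (1350) + (30) + (-9) = -231504; answer -231504
Stage 2: A1 = -231504; c = 11; cross terms: (1*-23 - 21*-30)=607, (21*-1 - 35*-23)=784, (35*32 - 27*-1)=1147, (27*12 - 11*32)=-28, (11*-30 - 1*12)=-342; twice the area = |2168| = 2168; area = 1084; boundary points = 1 + 2 + 1 + 4 + 2 = 10; strictly interior points = area - boundary/2 + 1 = 1080; answer 1080
Stage 3: A2 = 1080; w = 3; total draws C(14,6) = 3003; favorable C(5,3)*C(9,3) = 840; P = 40/143; answer 40/143
Stage 4: A3 = 40/143; threaded value p + q = 183; d = -21; f(2) = 2*(-34) + 3*(-21) = -131; iterating: f(2)=-131, f(3)=-364, f(4)=-1121, f(5)=-3334, f(6)=-10031, f(7)=-30064, f(8)=-90221, f(9)=-270634, f(10)=-811931, f(11)=-2435764, f(12)=-7307321, f(13)=-21921934; answer -21921934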